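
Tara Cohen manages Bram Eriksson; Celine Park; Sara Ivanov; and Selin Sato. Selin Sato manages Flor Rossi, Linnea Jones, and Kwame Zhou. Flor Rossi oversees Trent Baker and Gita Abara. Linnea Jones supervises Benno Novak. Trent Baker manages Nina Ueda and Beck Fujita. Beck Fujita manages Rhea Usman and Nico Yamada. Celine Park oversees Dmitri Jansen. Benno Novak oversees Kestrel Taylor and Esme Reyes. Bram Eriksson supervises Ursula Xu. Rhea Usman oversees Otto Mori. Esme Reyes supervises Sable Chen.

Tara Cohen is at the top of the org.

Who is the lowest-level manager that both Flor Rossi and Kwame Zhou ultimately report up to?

Flor Rossi's chain of managers is Selin Sato, Tara Cohen. Kwame Zhou's chain of managers is Selin Sato, Tara Cohen. The first manager that appears in both chains is Selin Sato.

Selin Sato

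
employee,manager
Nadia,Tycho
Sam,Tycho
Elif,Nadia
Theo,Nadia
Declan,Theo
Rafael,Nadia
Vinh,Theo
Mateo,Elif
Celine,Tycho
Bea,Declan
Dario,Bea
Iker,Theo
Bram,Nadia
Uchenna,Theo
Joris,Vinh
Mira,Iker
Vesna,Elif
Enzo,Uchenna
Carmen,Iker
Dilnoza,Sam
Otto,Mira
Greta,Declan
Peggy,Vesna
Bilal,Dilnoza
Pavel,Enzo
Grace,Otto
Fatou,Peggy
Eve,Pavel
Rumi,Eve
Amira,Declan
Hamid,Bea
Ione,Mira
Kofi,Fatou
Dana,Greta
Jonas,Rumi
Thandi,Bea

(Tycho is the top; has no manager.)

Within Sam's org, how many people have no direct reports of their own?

1

The only person in Sam's organization with no one reporting to them is Bilal. That is 1.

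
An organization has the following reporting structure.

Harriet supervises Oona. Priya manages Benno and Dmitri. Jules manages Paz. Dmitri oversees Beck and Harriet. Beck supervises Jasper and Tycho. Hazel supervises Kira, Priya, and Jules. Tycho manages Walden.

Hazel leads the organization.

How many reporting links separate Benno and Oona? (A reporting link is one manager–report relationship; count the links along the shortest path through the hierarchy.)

4

Benno is 1 level below Priya, and Oona is 3 levels below Priya (their lowest common manager). The shortest path runs up from Benno to Priya and back down to Oona: 1 + 3 = 4 links.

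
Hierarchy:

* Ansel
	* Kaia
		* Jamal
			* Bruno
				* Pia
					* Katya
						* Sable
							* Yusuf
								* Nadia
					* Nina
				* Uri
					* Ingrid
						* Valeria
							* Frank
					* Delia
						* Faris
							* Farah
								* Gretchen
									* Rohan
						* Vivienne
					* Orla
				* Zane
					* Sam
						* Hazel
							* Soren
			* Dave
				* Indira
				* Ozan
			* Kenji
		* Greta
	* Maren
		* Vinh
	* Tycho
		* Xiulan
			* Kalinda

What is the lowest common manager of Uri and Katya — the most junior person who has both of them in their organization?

Uri's chain of managers is Bruno, Jamal, Kaia, Ansel. Katya's chain of managers is Pia, Bruno, Jamal, Kaia, Ansel. The first manager that appears in both chains is Bruno.

Bruno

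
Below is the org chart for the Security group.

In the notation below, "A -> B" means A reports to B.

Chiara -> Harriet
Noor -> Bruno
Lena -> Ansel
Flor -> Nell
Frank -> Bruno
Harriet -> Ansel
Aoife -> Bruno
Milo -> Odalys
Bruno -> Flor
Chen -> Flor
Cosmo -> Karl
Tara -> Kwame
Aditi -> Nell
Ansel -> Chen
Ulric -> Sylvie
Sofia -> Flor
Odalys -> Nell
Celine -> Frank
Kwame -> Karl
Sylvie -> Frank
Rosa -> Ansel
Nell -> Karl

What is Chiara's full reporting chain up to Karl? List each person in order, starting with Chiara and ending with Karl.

Chiara reports to Harriet. Harriet reports to Ansel. Ansel reports to Chen. Chen reports to Flor. Flor reports to Nell. Nell reports to Karl. Karl is at the top.

Chiara -> Harriet -> Ansel -> Chen -> Flor -> Nell -> Karl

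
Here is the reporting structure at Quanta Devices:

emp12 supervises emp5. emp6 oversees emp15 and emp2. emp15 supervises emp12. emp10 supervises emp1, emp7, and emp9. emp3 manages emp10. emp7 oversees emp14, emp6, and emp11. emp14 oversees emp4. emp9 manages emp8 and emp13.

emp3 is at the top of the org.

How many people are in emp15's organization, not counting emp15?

2

emp15 directly manages emp12. Under emp12: emp5 (1). That's 2 in total.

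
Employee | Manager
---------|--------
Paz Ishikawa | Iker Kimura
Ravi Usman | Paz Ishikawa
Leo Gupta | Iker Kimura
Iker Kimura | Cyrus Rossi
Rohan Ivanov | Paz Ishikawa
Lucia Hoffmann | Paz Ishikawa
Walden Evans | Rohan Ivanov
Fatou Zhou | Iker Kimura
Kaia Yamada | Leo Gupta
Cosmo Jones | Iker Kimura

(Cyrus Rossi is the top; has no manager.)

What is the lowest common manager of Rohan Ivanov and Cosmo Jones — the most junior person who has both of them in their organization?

Iker Kimura

Rohan Ivanov's chain of managers is Paz Ishikawa, Iker Kimura, Cyrus Rossi. Cosmo Jones's chain of managers is Iker Kimura, Cyrus Rossi. The first manager that appears in both chains is Iker Kimura.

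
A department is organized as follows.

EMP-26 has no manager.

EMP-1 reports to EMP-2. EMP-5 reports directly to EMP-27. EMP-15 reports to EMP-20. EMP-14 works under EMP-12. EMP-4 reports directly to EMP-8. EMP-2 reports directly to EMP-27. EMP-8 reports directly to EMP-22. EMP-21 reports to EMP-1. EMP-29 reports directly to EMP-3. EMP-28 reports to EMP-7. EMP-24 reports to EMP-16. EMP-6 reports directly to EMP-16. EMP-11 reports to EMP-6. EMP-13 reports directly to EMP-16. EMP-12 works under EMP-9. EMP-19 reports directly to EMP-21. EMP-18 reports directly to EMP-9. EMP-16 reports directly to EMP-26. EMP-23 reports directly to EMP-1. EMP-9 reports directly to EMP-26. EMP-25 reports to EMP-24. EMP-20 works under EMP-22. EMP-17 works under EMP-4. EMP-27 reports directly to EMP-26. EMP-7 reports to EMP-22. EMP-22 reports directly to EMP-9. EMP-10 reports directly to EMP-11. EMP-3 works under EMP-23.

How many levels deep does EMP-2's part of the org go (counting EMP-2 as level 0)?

The longest chain under EMP-2 runs EMP-2 → EMP-1 → EMP-23 → EMP-3 → EMP-29, which is 4 levels below EMP-2.

4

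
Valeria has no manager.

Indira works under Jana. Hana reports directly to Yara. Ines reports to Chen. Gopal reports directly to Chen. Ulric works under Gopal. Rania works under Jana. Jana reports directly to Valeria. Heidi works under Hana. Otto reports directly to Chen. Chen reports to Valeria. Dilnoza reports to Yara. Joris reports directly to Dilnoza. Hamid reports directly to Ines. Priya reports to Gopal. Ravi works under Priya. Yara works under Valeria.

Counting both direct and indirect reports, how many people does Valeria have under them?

16

Valeria directly manages Yara, Chen, Jana. Under Yara: Hana, Heidi, Dilnoza, Joris (4). Under Chen: Otto, Ines, Hamid, Gopal, Ulric, Priya, Ravi (7). Under Jana: Rania, Indira (2). So Valeria's organization is 3 direct reports plus everyone under them: 5 + 8 + 3 = 16.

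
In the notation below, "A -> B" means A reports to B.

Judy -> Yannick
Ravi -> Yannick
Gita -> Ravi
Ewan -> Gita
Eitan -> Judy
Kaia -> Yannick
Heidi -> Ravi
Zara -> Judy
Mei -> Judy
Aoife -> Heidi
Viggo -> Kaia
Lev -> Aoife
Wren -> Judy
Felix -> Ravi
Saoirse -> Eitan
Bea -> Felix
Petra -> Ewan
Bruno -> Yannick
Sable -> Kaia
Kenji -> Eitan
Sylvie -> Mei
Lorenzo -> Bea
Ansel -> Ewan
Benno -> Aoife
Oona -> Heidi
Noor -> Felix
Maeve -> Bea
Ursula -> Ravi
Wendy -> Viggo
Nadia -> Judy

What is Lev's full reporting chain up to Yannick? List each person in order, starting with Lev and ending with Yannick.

Lev -> Aoife -> Heidi -> Ravi -> Yannick

Lev reports to Aoife. Aoife reports to Heidi. Heidi reports to Ravi. Ravi reports to Yannick. Yannick is at the top.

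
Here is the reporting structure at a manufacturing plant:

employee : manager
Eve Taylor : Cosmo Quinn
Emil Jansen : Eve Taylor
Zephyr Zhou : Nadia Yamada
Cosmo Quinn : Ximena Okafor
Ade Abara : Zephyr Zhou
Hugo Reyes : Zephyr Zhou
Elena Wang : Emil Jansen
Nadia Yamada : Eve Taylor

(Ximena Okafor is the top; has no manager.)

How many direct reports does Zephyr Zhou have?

2

Zephyr Zhou directly manages Hugo Reyes, Ade Abara. That is 2 direct reports.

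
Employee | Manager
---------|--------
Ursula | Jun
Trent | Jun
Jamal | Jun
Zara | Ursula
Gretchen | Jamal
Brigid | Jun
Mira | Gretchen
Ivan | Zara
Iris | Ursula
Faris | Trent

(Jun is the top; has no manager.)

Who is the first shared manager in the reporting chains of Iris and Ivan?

Ursula

Iris's chain of managers is Ursula, Jun. Ivan's chain of managers is Zara, Ursula, Jun. The first manager that appears in both chains is Ursula.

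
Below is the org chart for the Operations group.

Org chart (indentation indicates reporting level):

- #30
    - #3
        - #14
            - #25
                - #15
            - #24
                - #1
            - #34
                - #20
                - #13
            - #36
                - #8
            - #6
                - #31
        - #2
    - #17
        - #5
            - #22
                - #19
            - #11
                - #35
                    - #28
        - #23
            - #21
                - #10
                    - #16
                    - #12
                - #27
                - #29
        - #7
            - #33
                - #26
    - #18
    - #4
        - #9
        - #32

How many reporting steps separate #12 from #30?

Chain from #12 up to #30: #12 → #10 → #21 → #23 → #17 → #30. That is 5 steps up, so #12 is 5 levels below #30.

5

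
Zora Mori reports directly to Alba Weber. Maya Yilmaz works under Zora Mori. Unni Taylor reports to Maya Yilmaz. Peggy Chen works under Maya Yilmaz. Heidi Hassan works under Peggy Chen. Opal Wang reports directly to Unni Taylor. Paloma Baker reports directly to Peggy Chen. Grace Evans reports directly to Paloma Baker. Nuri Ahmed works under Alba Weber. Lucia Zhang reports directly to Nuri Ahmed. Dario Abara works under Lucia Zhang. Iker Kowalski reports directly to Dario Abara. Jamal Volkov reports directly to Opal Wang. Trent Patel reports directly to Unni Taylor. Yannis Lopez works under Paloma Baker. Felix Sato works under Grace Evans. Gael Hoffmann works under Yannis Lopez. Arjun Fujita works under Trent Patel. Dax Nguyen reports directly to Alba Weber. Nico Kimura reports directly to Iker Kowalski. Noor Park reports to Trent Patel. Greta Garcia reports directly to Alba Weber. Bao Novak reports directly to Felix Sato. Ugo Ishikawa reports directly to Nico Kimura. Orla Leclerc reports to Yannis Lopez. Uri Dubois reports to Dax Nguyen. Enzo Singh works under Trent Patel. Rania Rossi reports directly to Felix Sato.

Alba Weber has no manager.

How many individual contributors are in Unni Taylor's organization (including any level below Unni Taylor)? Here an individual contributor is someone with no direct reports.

The people in Unni Taylor's organization with no one reporting to them are Enzo Singh, Noor Park, Arjun Fujita, Jamal Volkov. That is 4.

4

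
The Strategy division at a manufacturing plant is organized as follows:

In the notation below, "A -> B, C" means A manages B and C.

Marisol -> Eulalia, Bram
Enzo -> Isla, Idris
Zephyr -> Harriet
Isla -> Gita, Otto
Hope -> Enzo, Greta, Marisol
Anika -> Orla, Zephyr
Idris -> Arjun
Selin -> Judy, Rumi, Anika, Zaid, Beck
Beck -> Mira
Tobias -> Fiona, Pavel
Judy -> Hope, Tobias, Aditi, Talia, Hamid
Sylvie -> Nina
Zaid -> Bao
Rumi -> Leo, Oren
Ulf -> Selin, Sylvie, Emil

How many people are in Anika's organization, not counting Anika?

Anika directly manages Orla, Zephyr. Orla has no reports. Under Zephyr: Harriet (1). So Anika's organization is 2 direct reports plus everyone under them: 1 + 2 = 3.

3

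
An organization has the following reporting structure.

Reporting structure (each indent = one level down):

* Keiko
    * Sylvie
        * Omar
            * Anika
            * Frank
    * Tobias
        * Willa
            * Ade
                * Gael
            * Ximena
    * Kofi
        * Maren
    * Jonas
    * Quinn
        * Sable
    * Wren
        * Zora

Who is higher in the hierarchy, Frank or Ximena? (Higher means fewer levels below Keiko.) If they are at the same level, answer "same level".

same level

Both Frank and Ximena are 3 levels below Keiko.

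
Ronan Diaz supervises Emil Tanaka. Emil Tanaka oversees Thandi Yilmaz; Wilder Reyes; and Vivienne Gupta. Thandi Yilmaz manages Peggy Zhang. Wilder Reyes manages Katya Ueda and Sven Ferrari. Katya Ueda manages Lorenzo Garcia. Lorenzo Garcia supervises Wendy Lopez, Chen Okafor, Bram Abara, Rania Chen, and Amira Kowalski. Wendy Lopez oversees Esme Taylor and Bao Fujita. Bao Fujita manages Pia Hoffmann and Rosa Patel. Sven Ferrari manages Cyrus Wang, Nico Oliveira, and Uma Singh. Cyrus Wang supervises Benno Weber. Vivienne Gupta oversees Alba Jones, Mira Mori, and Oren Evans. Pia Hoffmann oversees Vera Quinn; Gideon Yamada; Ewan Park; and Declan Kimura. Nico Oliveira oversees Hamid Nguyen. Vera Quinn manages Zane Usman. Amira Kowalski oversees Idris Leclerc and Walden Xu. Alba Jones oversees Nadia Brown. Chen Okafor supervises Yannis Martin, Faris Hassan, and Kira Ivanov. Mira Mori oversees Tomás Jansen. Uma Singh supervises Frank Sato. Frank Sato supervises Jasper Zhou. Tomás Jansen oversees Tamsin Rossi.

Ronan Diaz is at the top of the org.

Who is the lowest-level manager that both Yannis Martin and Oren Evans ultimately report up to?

Emil Tanaka

Yannis Martin's chain of managers is Chen Okafor, Lorenzo Garcia, Katya Ueda, Wilder Reyes, Emil Tanaka, Ronan Diaz. Oren Evans's chain of managers is Vivienne Gupta, Emil Tanaka, Ronan Diaz. The first manager that appears in both chains is Emil Tanaka.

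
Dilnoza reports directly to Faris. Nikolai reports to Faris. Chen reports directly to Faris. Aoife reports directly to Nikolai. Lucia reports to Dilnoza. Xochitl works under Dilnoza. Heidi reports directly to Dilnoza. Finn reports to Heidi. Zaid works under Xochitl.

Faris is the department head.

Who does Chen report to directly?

Chen reports directly to Faris.

Faris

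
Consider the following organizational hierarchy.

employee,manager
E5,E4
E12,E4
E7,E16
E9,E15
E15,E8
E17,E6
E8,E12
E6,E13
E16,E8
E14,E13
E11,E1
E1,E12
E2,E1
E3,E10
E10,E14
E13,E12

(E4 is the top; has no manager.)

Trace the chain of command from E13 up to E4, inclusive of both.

E13 -> E12 -> E4

E13 reports to E12. E12 reports to E4. E4 is at the top.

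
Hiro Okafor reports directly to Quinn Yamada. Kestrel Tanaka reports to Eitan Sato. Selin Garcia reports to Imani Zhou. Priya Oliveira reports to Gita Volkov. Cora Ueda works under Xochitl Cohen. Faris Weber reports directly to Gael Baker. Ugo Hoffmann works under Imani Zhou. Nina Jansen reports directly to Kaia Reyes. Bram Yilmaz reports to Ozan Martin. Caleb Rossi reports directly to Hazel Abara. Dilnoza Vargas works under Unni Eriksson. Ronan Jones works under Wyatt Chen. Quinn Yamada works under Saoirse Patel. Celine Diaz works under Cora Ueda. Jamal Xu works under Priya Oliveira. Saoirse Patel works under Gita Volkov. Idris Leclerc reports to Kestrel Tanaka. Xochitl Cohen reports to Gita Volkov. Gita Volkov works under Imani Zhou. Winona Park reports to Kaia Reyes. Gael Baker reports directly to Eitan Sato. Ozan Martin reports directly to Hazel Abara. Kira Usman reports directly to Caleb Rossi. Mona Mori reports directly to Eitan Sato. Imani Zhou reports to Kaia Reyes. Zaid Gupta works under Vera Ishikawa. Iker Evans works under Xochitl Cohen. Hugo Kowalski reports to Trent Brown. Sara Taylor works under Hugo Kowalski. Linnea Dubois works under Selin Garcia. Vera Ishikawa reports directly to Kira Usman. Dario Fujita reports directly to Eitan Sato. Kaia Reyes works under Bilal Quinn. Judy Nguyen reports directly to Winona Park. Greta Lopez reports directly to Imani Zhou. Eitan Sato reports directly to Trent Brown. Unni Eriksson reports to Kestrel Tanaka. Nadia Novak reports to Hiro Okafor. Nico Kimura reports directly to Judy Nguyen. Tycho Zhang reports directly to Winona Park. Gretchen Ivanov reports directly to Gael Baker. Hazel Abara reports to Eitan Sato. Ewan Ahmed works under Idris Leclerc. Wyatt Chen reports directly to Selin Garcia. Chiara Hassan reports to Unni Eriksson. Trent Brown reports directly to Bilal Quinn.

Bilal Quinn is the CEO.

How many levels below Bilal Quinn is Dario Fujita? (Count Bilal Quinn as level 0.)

Chain from Dario Fujita up to Bilal Quinn: Dario Fujita → Eitan Sato → Trent Brown → Bilal Quinn. That is 3 steps up, so Dario Fujita is 3 levels below Bilal Quinn.

3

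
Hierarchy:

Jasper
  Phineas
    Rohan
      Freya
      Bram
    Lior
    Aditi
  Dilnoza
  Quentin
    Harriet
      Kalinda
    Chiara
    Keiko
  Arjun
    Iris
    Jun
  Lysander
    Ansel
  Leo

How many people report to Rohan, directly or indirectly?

Rohan directly manages Freya, Bram. Freya has no reports. Bram has no reports. So Rohan's organization is 2 direct reports plus everyone under them: 1 + 1 = 2.

2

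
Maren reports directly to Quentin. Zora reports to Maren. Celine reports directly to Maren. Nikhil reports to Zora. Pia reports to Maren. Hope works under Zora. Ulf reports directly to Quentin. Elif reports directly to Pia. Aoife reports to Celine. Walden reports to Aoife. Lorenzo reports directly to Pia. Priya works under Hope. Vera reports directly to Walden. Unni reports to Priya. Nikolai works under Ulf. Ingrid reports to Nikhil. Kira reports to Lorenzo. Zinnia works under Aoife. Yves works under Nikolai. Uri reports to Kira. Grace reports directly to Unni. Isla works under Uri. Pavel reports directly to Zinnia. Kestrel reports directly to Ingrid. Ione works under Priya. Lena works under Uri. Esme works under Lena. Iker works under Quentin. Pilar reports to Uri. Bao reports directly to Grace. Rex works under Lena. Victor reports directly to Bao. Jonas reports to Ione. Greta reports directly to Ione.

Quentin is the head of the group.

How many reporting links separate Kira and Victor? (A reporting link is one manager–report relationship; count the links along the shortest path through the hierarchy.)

10

Kira is 3 levels below Maren, and Victor is 7 levels below Maren (their lowest common manager). The shortest path runs up from Kira to Maren and back down to Victor: 3 + 7 = 10 links.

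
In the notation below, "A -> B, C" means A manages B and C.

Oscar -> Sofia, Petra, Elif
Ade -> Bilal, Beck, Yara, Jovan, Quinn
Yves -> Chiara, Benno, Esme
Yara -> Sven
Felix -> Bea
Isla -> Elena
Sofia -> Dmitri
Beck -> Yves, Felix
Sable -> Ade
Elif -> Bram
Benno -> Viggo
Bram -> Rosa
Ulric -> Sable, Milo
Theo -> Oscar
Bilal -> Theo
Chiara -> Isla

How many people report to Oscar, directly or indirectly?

Oscar directly manages Sofia, Petra, Elif. Under Sofia: Dmitri (1). Petra has no reports. Under Elif: Bram, Rosa (2). So Oscar's organization is 3 direct reports plus everyone under them: 2 + 1 + 3 = 6.

6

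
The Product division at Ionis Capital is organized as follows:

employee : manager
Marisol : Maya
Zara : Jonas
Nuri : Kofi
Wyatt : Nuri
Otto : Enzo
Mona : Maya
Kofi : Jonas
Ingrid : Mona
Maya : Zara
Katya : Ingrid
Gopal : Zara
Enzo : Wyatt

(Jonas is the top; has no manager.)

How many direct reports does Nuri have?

1

Nuri directly manages Wyatt. That is 1 direct report.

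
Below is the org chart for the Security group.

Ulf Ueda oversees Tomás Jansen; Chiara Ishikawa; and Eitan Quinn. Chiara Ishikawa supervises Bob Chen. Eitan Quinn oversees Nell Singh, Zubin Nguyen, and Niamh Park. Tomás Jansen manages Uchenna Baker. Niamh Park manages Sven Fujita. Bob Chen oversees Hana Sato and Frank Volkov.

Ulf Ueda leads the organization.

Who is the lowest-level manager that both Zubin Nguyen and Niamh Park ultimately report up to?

Eitan Quinn

Zubin Nguyen's chain of managers is Eitan Quinn, Ulf Ueda. Niamh Park's chain of managers is Eitan Quinn, Ulf Ueda. The first manager that appears in both chains is Eitan Quinn.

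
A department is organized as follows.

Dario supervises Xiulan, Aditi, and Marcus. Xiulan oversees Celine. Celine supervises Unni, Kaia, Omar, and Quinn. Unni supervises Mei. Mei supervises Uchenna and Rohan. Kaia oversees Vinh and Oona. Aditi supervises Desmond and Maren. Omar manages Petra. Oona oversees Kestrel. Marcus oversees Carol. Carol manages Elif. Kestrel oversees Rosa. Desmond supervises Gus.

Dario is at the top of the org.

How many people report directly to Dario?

3

Dario directly manages Xiulan, Aditi, Marcus. That is 3 direct reports.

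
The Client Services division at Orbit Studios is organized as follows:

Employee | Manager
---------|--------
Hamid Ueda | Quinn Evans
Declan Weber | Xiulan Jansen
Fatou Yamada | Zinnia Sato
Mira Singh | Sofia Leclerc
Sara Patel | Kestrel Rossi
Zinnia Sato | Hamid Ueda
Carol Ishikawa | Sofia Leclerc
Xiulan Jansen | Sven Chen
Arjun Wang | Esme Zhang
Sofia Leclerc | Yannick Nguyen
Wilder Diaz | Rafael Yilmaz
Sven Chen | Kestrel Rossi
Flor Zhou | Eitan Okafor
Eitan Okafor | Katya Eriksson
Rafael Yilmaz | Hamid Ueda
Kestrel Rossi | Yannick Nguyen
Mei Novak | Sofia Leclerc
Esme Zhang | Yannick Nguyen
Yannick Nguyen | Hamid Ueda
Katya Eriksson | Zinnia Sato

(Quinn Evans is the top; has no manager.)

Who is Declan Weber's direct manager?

Xiulan Jansen

Declan Weber reports directly to Xiulan Jansen.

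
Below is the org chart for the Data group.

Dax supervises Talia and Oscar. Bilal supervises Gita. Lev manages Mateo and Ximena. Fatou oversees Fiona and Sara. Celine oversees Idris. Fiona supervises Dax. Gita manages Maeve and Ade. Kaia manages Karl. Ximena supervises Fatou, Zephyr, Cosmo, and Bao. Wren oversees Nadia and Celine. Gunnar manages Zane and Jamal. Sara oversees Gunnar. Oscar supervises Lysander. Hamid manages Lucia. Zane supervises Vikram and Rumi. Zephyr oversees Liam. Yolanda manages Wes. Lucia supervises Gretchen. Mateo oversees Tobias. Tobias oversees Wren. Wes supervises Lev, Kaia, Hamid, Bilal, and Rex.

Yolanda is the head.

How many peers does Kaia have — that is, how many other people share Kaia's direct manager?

4

Kaia reports to Wes. Wes's other direct reports are Lev, Hamid, Bilal, Rex — 4 peers.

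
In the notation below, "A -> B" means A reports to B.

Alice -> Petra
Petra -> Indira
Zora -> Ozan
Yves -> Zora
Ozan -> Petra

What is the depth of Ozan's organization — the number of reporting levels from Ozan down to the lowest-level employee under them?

2

The longest chain under Ozan runs Ozan → Zora → Yves, which is 2 levels below Ozan.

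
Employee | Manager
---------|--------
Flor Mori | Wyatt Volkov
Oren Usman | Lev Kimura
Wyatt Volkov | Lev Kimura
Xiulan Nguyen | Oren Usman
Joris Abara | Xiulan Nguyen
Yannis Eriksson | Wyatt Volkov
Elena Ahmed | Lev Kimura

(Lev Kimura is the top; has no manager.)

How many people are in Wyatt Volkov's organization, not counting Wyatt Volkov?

Wyatt Volkov directly manages Flor Mori, Yannis Eriksson. Flor Mori has no reports. Yannis Eriksson has no reports. So Wyatt Volkov's organization is 2 direct reports plus everyone under them: 1 + 1 = 2.

2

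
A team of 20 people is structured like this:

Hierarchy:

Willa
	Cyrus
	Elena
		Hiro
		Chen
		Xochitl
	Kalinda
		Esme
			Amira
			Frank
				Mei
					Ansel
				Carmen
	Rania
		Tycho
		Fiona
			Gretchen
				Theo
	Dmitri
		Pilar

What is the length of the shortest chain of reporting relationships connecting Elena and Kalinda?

Elena is 1 level below Willa, and Kalinda is 1 level below Willa (their lowest common manager). The shortest path runs up from Elena to Willa and back down to Kalinda: 1 + 1 = 2 links.

2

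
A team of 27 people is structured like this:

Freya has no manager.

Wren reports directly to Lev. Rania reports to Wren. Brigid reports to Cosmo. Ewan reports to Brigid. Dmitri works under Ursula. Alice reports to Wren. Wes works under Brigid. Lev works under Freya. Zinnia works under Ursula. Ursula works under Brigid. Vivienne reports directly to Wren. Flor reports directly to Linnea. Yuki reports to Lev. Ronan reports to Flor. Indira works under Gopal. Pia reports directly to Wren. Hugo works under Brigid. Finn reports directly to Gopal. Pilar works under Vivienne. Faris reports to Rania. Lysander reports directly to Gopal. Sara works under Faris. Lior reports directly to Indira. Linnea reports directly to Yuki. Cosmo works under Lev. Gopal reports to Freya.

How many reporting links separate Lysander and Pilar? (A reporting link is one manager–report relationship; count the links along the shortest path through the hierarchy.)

Lysander is 2 levels below Freya, and Pilar is 4 levels below Freya (their lowest common manager). The shortest path runs up from Lysander to Freya and back down to Pilar: 2 + 4 = 6 links.

6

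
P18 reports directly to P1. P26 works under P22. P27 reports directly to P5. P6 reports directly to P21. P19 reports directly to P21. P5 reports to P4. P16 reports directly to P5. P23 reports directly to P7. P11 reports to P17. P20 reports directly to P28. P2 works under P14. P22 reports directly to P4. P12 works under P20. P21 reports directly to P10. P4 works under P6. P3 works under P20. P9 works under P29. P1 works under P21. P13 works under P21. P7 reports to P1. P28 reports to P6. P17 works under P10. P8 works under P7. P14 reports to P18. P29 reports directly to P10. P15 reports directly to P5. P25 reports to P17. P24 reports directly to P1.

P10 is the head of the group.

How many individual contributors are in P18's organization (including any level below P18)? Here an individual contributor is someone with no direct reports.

The only person in P18's organization with no one reporting to them is P2. That is 1.

1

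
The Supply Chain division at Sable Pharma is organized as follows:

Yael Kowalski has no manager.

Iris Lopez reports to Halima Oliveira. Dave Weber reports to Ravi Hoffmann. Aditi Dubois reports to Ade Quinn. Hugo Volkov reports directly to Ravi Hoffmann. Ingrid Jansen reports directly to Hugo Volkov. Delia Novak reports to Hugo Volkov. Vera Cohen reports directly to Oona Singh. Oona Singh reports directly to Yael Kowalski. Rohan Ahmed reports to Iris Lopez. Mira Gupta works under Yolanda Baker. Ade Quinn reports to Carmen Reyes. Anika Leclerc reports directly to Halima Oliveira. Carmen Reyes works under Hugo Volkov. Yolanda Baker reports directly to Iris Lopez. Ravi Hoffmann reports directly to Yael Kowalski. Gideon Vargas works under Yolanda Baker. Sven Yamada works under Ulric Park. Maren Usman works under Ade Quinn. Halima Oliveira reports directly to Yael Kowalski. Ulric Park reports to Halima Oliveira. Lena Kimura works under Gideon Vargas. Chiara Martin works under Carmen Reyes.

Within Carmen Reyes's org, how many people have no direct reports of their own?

The people in Carmen Reyes's organization with no one reporting to them are Chiara Martin, Aditi Dubois, Maren Usman. That is 3.

3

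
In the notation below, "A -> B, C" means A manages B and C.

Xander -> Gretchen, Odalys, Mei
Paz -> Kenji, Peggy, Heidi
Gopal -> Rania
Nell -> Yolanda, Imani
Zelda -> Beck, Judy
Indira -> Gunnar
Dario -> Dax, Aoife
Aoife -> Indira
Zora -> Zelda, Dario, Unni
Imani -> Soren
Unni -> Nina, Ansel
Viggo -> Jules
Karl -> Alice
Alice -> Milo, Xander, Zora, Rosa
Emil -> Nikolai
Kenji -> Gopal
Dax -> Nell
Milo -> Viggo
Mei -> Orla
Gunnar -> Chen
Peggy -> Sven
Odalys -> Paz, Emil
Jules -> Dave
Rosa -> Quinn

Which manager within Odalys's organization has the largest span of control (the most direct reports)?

Paz

Direct-report counts within Odalys's organization: Odalys has 2; Emil has 1; Paz has 3; Peggy has 1; Kenji has 1; Gopal has 1. The largest is 3, held by Paz.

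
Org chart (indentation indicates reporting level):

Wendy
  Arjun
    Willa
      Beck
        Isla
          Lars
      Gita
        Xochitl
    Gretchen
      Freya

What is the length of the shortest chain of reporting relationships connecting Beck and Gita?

Beck is 1 level below Willa, and Gita is 1 level below Willa (their lowest common manager). The shortest path runs up from Beck to Willa and back down to Gita: 1 + 1 = 2 links.

2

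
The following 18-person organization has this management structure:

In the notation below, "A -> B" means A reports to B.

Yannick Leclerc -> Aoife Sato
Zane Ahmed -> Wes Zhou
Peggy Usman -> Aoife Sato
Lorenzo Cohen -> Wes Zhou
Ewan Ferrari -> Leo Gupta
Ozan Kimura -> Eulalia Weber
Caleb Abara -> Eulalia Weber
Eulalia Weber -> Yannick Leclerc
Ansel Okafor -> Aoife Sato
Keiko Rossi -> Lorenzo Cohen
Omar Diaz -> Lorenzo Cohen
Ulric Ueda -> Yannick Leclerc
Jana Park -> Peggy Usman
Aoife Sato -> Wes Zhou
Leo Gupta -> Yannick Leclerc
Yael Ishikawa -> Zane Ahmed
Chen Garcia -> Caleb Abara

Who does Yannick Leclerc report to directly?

Aoife Sato

Yannick Leclerc reports directly to Aoife Sato.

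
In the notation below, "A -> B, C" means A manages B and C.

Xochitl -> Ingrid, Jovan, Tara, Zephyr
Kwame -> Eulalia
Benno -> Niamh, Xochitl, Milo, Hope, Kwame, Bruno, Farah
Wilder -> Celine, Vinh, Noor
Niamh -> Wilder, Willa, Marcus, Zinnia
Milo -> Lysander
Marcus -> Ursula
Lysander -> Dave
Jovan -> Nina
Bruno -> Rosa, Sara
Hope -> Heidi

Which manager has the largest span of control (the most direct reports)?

Direct-report counts: Benno has 7; Bruno has 2; Kwame has 1; Hope has 1; Milo has 1; Lysander has 1; Xochitl has 4; Jovan has 1; Niamh has 4; Marcus has 1; Wilder has 3. The largest is 7, held by Benno.

Benno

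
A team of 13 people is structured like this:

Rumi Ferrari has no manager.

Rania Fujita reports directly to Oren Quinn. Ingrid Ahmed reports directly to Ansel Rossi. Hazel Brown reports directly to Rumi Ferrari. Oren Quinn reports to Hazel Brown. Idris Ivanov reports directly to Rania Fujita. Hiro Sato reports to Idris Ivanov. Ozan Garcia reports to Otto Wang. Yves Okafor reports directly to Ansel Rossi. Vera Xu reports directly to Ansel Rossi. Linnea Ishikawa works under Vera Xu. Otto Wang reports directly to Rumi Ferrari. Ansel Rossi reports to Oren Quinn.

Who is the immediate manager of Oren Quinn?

Hazel Brown

Oren Quinn reports directly to Hazel Brown.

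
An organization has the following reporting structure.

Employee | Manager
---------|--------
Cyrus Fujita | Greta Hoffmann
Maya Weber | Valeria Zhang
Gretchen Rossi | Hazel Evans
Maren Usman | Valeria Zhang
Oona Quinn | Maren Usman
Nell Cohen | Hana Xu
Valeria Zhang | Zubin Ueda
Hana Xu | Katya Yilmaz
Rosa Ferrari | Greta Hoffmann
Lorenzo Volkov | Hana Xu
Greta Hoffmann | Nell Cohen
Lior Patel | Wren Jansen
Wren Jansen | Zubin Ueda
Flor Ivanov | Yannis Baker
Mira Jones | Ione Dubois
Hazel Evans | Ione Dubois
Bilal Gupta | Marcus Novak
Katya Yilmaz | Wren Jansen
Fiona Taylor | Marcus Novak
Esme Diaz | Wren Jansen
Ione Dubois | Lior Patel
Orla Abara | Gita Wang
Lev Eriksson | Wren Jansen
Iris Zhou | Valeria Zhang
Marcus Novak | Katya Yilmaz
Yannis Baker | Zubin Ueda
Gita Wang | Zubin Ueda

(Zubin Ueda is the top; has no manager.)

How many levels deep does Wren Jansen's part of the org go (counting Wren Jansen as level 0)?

5

The longest chain under Wren Jansen runs Wren Jansen → Katya Yilmaz → Hana Xu → Nell Cohen → Greta Hoffmann → Rosa Ferrari, which is 5 levels below Wren Jansen.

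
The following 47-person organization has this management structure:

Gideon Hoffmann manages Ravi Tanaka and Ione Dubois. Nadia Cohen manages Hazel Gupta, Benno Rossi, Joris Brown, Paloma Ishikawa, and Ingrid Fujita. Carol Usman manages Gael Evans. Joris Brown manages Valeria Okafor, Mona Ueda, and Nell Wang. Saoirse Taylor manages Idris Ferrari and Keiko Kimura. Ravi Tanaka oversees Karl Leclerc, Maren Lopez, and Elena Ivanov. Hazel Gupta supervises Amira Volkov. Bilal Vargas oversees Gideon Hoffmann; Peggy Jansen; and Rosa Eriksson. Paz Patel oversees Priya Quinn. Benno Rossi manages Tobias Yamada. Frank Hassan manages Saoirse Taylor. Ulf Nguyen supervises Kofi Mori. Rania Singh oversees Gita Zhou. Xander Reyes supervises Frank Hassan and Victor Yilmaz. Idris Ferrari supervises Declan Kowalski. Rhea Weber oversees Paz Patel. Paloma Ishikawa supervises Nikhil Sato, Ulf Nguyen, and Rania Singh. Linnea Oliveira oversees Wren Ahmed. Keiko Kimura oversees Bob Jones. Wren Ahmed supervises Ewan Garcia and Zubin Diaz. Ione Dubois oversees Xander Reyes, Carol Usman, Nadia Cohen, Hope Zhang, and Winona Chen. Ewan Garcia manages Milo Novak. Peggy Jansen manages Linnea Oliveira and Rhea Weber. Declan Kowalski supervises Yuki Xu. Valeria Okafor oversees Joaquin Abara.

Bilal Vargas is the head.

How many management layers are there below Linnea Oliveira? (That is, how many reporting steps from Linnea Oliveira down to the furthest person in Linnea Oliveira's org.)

The longest chain under Linnea Oliveira runs Linnea Oliveira → Wren Ahmed → Ewan Garcia → Milo Novak, which is 3 levels below Linnea Oliveira.

3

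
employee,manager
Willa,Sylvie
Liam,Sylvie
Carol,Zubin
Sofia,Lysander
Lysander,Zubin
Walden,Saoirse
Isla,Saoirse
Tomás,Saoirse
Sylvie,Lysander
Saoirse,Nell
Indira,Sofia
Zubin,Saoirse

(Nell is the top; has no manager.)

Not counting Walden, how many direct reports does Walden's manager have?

3

Walden reports to Saoirse. Saoirse's other direct reports are Zubin, Tomás, Isla — 3 peers.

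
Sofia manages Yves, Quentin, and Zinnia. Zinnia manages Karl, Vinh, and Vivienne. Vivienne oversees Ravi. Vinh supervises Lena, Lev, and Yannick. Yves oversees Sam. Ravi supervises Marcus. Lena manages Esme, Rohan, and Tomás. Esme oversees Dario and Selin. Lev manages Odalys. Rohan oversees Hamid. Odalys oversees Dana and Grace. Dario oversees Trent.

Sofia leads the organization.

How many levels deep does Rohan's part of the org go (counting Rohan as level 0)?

The longest chain under Rohan runs Rohan → Hamid, which is 1 level below Rohan.

1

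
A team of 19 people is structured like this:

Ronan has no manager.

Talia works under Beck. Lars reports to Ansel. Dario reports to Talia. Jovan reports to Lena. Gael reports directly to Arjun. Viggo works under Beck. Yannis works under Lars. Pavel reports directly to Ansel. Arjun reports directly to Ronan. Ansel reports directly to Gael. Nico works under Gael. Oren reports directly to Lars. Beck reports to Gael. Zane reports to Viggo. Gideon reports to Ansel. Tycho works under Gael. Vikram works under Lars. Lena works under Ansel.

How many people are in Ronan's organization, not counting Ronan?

18

Ronan directly manages Arjun. Under Arjun: Gael, Nico, Tycho, Beck, Viggo, Zane, Talia, Dario, Ansel, Gideon, Pavel, Lena, Jovan, Lars, Oren, Vikram, Yannis (17). That's 18 in total.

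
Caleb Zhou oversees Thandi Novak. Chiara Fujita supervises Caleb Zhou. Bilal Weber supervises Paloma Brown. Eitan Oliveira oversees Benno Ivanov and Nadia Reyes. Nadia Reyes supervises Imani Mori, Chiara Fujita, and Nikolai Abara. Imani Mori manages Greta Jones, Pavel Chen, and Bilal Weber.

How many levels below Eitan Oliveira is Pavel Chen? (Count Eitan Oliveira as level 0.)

Chain from Pavel Chen up to Eitan Oliveira: Pavel Chen → Imani Mori → Nadia Reyes → Eitan Oliveira. That is 3 steps up, so Pavel Chen is 3 levels below Eitan Oliveira.

3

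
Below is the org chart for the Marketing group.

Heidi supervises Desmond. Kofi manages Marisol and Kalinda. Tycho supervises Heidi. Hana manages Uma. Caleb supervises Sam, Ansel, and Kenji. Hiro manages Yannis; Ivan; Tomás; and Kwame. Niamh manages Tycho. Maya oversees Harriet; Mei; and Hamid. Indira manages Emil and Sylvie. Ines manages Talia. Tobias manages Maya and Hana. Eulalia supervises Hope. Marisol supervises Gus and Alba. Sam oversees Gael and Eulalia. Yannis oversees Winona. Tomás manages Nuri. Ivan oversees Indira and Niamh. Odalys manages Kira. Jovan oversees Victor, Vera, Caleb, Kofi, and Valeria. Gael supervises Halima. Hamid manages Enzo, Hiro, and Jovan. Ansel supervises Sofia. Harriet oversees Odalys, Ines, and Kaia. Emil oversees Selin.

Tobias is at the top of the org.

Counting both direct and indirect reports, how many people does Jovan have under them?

17

Jovan directly manages Victor, Vera, Caleb, Kofi, Valeria. Victor has no reports. Vera has no reports. Under Caleb: Kenji, Ansel, Sofia, Sam, Eulalia, Hope, Gael, Halima (8). Under Kofi: Kalinda, Marisol, Alba, Gus (4). Valeria has no reports. So Jovan's organization is 5 direct reports plus everyone under them: 1 + 1 + 9 + 5 + 1 = 17.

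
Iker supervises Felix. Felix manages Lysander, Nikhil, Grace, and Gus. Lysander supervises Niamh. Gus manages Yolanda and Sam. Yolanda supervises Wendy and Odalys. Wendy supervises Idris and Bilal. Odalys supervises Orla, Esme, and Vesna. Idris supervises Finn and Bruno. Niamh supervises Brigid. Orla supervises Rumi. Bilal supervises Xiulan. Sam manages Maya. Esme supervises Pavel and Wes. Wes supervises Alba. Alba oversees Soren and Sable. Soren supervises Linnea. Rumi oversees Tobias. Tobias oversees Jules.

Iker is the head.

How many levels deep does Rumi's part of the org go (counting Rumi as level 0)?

2

The longest chain under Rumi runs Rumi → Tobias → Jules, which is 2 levels below Rumi.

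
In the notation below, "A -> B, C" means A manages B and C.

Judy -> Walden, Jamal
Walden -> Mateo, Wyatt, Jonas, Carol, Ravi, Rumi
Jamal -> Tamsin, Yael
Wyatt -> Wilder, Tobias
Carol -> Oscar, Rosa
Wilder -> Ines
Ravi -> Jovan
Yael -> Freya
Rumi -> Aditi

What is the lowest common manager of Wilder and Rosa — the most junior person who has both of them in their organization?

Wilder's chain of managers is Wyatt, Walden, Judy. Rosa's chain of managers is Carol, Walden, Judy. The first manager that appears in both chains is Walden.

Walden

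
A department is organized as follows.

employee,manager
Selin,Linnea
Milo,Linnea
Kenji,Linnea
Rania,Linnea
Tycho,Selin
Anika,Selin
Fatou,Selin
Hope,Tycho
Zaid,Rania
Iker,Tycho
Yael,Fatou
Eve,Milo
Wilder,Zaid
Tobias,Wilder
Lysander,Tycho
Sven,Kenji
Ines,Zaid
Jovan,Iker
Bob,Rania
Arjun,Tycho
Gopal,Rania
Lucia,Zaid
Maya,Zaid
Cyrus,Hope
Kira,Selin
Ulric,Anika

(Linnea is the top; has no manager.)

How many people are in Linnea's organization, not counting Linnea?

Linnea directly manages Selin, Milo, Kenji, Rania. Under Selin: Kira, Fatou, Yael, Anika, Ulric, Tycho, Arjun, Lysander, Iker, Jovan, Hope, Cyrus (12). Under Milo: Eve (1). Under Kenji: Sven (1). Under Rania: Gopal, Bob, Zaid, Maya, Lucia, Ines, Wilder, Tobias (8). So Linnea's organization is 4 direct reports plus everyone under them: 13 + 2 + 2 + 9 = 26.

26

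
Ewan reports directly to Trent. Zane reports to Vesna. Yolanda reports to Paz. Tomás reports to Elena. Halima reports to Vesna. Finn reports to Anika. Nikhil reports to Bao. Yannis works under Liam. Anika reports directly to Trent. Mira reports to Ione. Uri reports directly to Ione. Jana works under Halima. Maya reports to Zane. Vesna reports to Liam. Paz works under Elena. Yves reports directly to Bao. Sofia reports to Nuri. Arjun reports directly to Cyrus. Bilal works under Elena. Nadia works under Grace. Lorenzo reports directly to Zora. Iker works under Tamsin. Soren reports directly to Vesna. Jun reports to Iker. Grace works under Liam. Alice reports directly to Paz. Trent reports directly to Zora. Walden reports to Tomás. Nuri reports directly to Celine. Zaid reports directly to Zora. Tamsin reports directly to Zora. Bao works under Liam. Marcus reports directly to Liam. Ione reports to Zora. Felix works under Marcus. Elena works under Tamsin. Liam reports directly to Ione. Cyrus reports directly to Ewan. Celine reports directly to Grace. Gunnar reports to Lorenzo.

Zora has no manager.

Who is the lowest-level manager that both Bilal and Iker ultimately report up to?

Bilal's chain of managers is Elena, Tamsin, Zora. Iker's chain of managers is Tamsin, Zora. The first manager that appears in both chains is Tamsin.

Tamsin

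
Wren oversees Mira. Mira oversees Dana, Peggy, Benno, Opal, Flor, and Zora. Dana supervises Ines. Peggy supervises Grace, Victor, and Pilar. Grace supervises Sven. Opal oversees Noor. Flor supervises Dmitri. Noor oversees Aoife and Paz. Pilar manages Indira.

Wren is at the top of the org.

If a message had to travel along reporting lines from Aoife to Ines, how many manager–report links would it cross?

Aoife is 3 levels below Mira, and Ines is 2 levels below Mira (their lowest common manager). The shortest path runs up from Aoife to Mira and back down to Ines: 3 + 2 = 5 links.

5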